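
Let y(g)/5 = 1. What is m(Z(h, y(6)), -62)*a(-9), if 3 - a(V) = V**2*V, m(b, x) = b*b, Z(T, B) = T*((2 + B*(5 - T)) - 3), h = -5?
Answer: 43938300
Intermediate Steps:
y(g) = 5 (y(g) = 5*1 = 5)
Z(T, B) = T*(-1 + B*(5 - T))
m(b, x) = b**2
a(V) = 3 - V**3 (a(V) = 3 - V**2*V = 3 - V**3)
m(Z(h, y(6)), -62)*a(-9) = (-5*(-1 + 5*5 - 1*5*(-5)))**2*(3 - 1*(-9)**3) = (-5*(-1 + 25 + 25))**2*(3 - 1*(-729)) = (-5*49)**2*(3 + 729) = (-245)**2*732 = 60025*732 = 43938300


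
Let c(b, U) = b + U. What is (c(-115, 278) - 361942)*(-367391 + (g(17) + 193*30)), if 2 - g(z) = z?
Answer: 130825074864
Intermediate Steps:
c(b, U) = U + b
g(z) = 2 - z
(c(-115, 278) - 361942)*(-367391 + (g(17) + 193*30)) = ((278 - 115) - 361942)*(-367391 + ((2 - 1*17) + 193*30)) = (163 - 361942)*(-367391 + ((2 - 17) + 5790)) = -361779*(-367391 + (-15 + 5790)) = -361779*(-367391 + 5775) = -361779*(-361616) = 130825074864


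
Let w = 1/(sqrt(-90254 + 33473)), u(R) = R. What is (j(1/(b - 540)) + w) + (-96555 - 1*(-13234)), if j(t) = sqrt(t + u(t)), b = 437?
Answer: -83321 - I*sqrt(701)/6309 + I*sqrt(206)/103 ≈ -83321.0 + 0.13515*I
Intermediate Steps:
j(t) = sqrt(2)*sqrt(t) (j(t) = sqrt(t + t) = sqrt(2*t) = sqrt(2)*sqrt(t))
w = -I*sqrt(701)/6309 (w = 1/(sqrt(-56781)) = 1/(9*I*sqrt(701)) = -I*sqrt(701)/6309 ≈ -0.0041966*I)
(j(1/(b - 540)) + w) + (-96555 - 1*(-13234)) = (sqrt(2)*sqrt(1/(437 - 540)) - I*sqrt(701)/6309) + (-96555 - 1*(-13234)) = (sqrt(2)*sqrt(1/(-103)) - I*sqrt(701)/6309) + (-96555 + 13234) = (sqrt(2)*sqrt(-1/103) - I*sqrt(701)/6309) - 83321 = (sqrt(2)*(I*sqrt(103)/103) - I*sqrt(701)/6309) - 83321 = (I*sqrt(206)/103 - I*sqrt(701)/6309) - 83321 = (-I*sqrt(701)/6309 + I*sqrt(206)/103) - 83321 = -83321 - I*sqrt(701)/6309 + I*sqrt(206)/103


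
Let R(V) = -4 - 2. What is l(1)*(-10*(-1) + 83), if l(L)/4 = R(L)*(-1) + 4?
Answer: 3720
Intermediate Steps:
R(V) = -6
l(L) = 40 (l(L) = 4*(-6*(-1) + 4) = 4*(6 + 4) = 4*10 = 40)
l(1)*(-10*(-1) + 83) = 40*(-10*(-1) + 83) = 40*(10 + 83) = 40*93 = 3720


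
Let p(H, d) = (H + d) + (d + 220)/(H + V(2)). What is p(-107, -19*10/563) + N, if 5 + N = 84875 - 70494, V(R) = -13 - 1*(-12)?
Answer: 433734043/30402 ≈ 14267.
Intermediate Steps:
V(R) = -1 (V(R) = -13 + 12 = -1)
p(H, d) = H + d + (220 + d)/(-1 + H) (p(H, d) = (H + d) + (d + 220)/(H - 1) = (H + d) + (220 + d)/(-1 + H) = H + d + (220 + d)/(-1 + H))
N = 14376 (N = -5 + (84875 - 70494) = -5 + 14381 = 14376)
p(-107, -19*10/563) + N = (220 + (-107)² - 1*(-107) - 107*(-19*10)/563)/(-1 - 107) + 14376 = (220 + 11449 + 107 - (-20330)/563)/(-108) + 14376 = -(220 + 11449 + 107 - 107*(-190/563))/108 + 14376 = -(220 + 11449 + 107 + 20330/563)/108 + 14376 = -1/108*6650218/563 + 14376 = -3325109/30402 + 14376 = 433734043/30402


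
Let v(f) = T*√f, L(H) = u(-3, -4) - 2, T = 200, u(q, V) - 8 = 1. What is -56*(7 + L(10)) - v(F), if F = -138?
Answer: -784 - 200*I*√138 ≈ -784.0 - 2349.5*I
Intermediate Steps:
u(q, V) = 9 (u(q, V) = 8 + 1 = 9)
L(H) = 7 (L(H) = 9 - 2 = 7)
v(f) = 200*√f
-56*(7 + L(10)) - v(F) = -56*(7 + 7) - 200*√(-138) = -56*14 - 200*I*√138 = -784 - 200*I*√138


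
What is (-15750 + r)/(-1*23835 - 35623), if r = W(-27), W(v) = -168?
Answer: 1137/4247 ≈ 0.26772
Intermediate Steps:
r = -168
(-15750 + r)/(-1*23835 - 35623) = (-15750 - 168)/(-1*23835 - 35623) = -15918/(-23835 - 35623) = -15918/(-59458) = -15918*(-1/59458) = 1137/4247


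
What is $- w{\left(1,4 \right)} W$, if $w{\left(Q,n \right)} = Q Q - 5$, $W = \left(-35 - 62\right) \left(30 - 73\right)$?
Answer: $16684$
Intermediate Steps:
$W = 4171$ ($W = \left(-97\right) \left(-43\right) = 4171$)
$w{\left(Q,n \right)} = -5 + Q^{2}$ ($w{\left(Q,n \right)} = Q^{2} - 5 = -5 + Q^{2}$)
$- w{\left(1,4 \right)} W = - \left(-5 + 1^{2}\right) 4171 = - \left(-5 + 1\right) 4171 = - \left(-4\right) 4171 = \left(-1\right) \left(-16684\right) = 16684$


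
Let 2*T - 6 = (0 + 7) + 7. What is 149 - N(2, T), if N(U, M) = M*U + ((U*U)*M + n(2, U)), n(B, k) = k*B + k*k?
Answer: 81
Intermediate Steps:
n(B, k) = k**2 + B*k (n(B, k) = B*k + k**2 = k**2 + B*k)
T = 10 (T = 3 + ((0 + 7) + 7)/2 = 3 + (7 + 7)/2 = 3 + (1/2)*14 = 3 + 7 = 10)
N(U, M) = M*U + M*U**2 + U*(2 + U) (N(U, M) = M*U + ((U*U)*M + U*(2 + U)) = M*U + (U**2*M + U*(2 + U)) = M*U + (M*U**2 + U*(2 + U)) = M*U + M*U**2 + U*(2 + U))
149 - N(2, T) = 149 - 2*(2 + 10 + 2 + 10*2) = 149 - 2*(2 + 10 + 2 + 20) = 149 - 2*34 = 149 - 1*68 = 149 - 68 = 81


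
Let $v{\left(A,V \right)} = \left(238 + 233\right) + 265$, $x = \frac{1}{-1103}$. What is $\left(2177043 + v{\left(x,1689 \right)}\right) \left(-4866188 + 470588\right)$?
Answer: $-9572645372400$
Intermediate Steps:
$x = - \frac{1}{1103} \approx -0.00090662$
$v{\left(A,V \right)} = 736$ ($v{\left(A,V \right)} = 471 + 265 = 736$)
$\left(2177043 + v{\left(x,1689 \right)}\right) \left(-4866188 + 470588\right) = \left(2177043 + 736\right) \left(-4866188 + 470588\right) = 2177779 \left(-4395600\right) = -9572645372400$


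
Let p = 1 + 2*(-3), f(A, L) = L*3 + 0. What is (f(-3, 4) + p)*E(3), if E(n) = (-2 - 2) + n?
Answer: -7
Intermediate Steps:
f(A, L) = 3*L (f(A, L) = 3*L + 0 = 3*L)
p = -5 (p = 1 - 6 = -5)
E(n) = -4 + n
(f(-3, 4) + p)*E(3) = (3*4 - 5)*(-4 + 3) = (12 - 5)*(-1) = 7*(-1) = -7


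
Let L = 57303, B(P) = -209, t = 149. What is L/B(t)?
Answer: -57303/209 ≈ -274.18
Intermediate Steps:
L/B(t) = 57303/(-209) = 57303*(-1/209) = -57303/209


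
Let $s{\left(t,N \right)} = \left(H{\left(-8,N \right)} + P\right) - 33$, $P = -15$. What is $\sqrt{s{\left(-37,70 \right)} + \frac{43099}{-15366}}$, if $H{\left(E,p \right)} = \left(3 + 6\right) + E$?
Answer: $\frac{i \sqrt{11759615166}}{15366} \approx 7.0573 i$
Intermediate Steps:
$H{\left(E,p \right)} = 9 + E$
$s{\left(t,N \right)} = -47$ ($s{\left(t,N \right)} = \left(\left(9 - 8\right) - 15\right) - 33 = \left(1 - 15\right) - 33 = -14 - 33 = -47$)
$\sqrt{s{\left(-37,70 \right)} + \frac{43099}{-15366}} = \sqrt{-47 + \frac{43099}{-15366}} = \sqrt{-47 + 43099 \left(- \frac{1}{15366}\right)} = \sqrt{-47 - \frac{43099}{15366}} = \sqrt{- \frac{765301}{15366}} = \frac{i \sqrt{11759615166}}{15366}$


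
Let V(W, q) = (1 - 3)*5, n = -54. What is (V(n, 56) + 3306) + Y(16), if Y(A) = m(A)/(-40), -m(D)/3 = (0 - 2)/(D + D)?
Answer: 2109437/640 ≈ 3296.0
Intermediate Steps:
m(D) = 3/D (m(D) = -3*(0 - 2)/(D + D) = -(-6)/(2*D) = -(-6)*1/(2*D) = -(-3)/D = 3/D)
V(W, q) = -10 (V(W, q) = -2*5 = -10)
Y(A) = -3/(40*A) (Y(A) = (3/A)/(-40) = (3/A)*(-1/40) = -3/(40*A))
(V(n, 56) + 3306) + Y(16) = (-10 + 3306) - 3/40/16 = 3296 - 3/40*1/16 = 3296 - 3/640 = 2109437/640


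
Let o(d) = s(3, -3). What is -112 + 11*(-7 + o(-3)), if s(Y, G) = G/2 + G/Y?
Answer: -433/2 ≈ -216.50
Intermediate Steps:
s(Y, G) = G/2 + G/Y (s(Y, G) = G*(½) + G/Y = G/2 + G/Y)
o(d) = -5/2 (o(d) = (½)*(-3) - 3/3 = -3/2 - 3*⅓ = -3/2 - 1 = -5/2)
-112 + 11*(-7 + o(-3)) = -112 + 11*(-7 - 5/2) = -112 + 11*(-19/2) = -112 - 209/2 = -433/2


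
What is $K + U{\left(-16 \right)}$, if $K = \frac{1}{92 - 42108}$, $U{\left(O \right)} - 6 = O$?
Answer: $- \frac{420161}{42016} \approx -10.0$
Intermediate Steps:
$U{\left(O \right)} = 6 + O$
$K = - \frac{1}{42016}$ ($K = \frac{1}{-42016} = - \frac{1}{42016} \approx -2.38 \cdot 10^{-5}$)
$K + U{\left(-16 \right)} = - \frac{1}{42016} + \left(6 - 16\right) = - \frac{1}{42016} - 10 = - \frac{420161}{42016}$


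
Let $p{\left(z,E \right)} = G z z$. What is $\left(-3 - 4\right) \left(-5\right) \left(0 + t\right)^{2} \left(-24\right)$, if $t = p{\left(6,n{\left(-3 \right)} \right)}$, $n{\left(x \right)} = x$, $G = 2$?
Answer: $-4354560$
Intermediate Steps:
$p{\left(z,E \right)} = 2 z^{2}$ ($p{\left(z,E \right)} = 2 z z = 2 z^{2}$)
$t = 72$ ($t = 2 \cdot 6^{2} = 2 \cdot 36 = 72$)
$\left(-3 - 4\right) \left(-5\right) \left(0 + t\right)^{2} \left(-24\right) = \left(-3 - 4\right) \left(-5\right) \left(0 + 72\right)^{2} \left(-24\right) = \left(-7\right) \left(-5\right) 72^{2} \left(-24\right) = 35 \cdot 5184 \left(-24\right) = 181440 \left(-24\right) = -4354560$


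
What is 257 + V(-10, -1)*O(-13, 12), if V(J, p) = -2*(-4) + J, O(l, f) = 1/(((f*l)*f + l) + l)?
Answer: 243894/949 ≈ 257.00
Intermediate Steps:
O(l, f) = 1/(2*l + l*f²) (O(l, f) = 1/((l*f² + l) + l) = 1/((l + l*f²) + l) = 1/(2*l + l*f²))
V(J, p) = 8 + J
257 + V(-10, -1)*O(-13, 12) = 257 + (8 - 10)*(1/((-13)*(2 + 12²))) = 257 - (-2)/(13*(2 + 144)) = 257 - (-2)/(13*146) = 257 - 2*(-1/1898) = 257 + 1/949 = 243894/949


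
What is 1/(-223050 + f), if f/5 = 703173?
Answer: 1/3292815 ≈ 3.0369e-7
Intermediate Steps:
f = 3515865 (f = 5*703173 = 3515865)
1/(-223050 + f) = 1/(-223050 + 3515865) = 1/3292815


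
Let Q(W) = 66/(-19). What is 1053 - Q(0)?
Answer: 20073/19 ≈ 1056.5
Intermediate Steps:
Q(W) = -66/19 (Q(W) = 66*(-1/19) = -66/19)
1053 - Q(0) = 1053 - 1*(-66/19) = 1053 + 66/19 = 20073/19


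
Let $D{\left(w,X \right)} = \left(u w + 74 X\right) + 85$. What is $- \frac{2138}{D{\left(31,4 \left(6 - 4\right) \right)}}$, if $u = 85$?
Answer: $- \frac{1069}{1656} \approx -0.64553$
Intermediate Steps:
$D{\left(w,X \right)} = 85 + 74 X + 85 w$ ($D{\left(w,X \right)} = \left(85 w + 74 X\right) + 85 = \left(74 X + 85 w\right) + 85 = 85 + 74 X + 85 w$)
$- \frac{2138}{D{\left(31,4 \left(6 - 4\right) \right)}} = - \frac{2138}{85 + 74 \cdot 4 \left(6 - 4\right) + 85 \cdot 31} = - \frac{2138}{85 + 74 \cdot 4 \cdot 2 + 2635} = - \frac{2138}{85 + 74 \cdot 8 + 2635} = - \frac{2138}{85 + 592 + 2635} = - \frac{2138}{3312} = \left(-2138\right) \frac{1}{3312} = - \frac{1069}{1656}$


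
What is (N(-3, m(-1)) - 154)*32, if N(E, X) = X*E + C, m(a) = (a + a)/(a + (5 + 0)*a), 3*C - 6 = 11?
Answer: -14336/3 ≈ -4778.7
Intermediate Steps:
C = 17/3 (C = 2 + (⅓)*11 = 2 + 11/3 = 17/3 ≈ 5.6667)
m(a) = ⅓ (m(a) = (2*a)/(a + 5*a) = (2*a)/((6*a)) = (2*a)*(1/(6*a)) = ⅓)
N(E, X) = 17/3 + E*X (N(E, X) = X*E + 17/3 = E*X + 17/3 = 17/3 + E*X)
(N(-3, m(-1)) - 154)*32 = ((17/3 - 3*⅓) - 154)*32 = ((17/3 - 1) - 154)*32 = (14/3 - 154)*32 = -448/3*32 = -14336/3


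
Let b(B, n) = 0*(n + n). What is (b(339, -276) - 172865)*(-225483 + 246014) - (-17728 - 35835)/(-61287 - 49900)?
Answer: -394612816094468/111187 ≈ -3.5491e+9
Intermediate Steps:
b(B, n) = 0 (b(B, n) = 0*(2*n) = 0)
(b(339, -276) - 172865)*(-225483 + 246014) - (-17728 - 35835)/(-61287 - 49900) = (0 - 172865)*(-225483 + 246014) - (-17728 - 35835)/(-61287 - 49900) = -172865*20531 - (-53563)/(-111187) = -3549091315 - (-53563)*(-1)/111187 = -3549091315 - 1*53563/111187 = -3549091315 - 53563/111187 = -394612816094468/111187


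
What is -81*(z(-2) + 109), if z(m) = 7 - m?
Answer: -9558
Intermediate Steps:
-81*(z(-2) + 109) = -81*((7 - 1*(-2)) + 109) = -81*((7 + 2) + 109) = -81*(9 + 109) = -81*118 = -9558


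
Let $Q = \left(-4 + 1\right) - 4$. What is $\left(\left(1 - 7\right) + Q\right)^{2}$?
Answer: $169$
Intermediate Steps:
$Q = -7$ ($Q = -3 - 4 = -7$)
$\left(\left(1 - 7\right) + Q\right)^{2} = \left(\left(1 - 7\right) - 7\right)^{2} = \left(-6 - 7\right)^{2} = \left(-13\right)^{2} = 169$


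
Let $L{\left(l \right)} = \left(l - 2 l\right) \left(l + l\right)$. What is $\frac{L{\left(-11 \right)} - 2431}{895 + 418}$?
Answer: $- \frac{2673}{1313} \approx -2.0358$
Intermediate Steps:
$L{\left(l \right)} = - 2 l^{2}$ ($L{\left(l \right)} = - l 2 l = - 2 l^{2}$)
$\frac{L{\left(-11 \right)} - 2431}{895 + 418} = \frac{- 2 \left(-11\right)^{2} - 2431}{895 + 418} = \frac{\left(-2\right) 121 - 2431}{1313} = \left(-242 - 2431\right) \frac{1}{1313} = \left(-2673\right) \frac{1}{1313} = - \frac{2673}{1313}$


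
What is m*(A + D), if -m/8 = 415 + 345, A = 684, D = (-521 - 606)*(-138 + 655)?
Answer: 3538408000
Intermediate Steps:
D = -582659 (D = -1127*517 = -582659)
m = -6080 (m = -8*(415 + 345) = -8*760 = -6080)
m*(A + D) = -6080*(684 - 582659) = -6080*(-581975) = 3538408000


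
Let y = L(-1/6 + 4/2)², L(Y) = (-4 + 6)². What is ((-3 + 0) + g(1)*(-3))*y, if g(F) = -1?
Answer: 0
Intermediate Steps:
L(Y) = 4 (L(Y) = 2² = 4)
y = 16 (y = 4² = 16)
((-3 + 0) + g(1)*(-3))*y = ((-3 + 0) - 1*(-3))*16 = (-3 + 3)*16 = 0*16 = 0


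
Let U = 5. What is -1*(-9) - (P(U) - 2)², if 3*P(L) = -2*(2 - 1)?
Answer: 17/9 ≈ 1.8889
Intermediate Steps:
P(L) = -⅔ (P(L) = (-2*(2 - 1))/3 = (-2*1)/3 = (⅓)*(-2) = -⅔)
-1*(-9) - (P(U) - 2)² = -1*(-9) - (-⅔ - 2)² = 9 - (-8/3)² = 9 - 1*64/9 = 9 - 64/9 = 17/9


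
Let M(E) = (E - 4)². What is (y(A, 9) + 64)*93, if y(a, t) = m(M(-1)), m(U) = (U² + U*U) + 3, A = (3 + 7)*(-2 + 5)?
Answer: 122481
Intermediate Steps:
A = 30 (A = 10*3 = 30)
M(E) = (-4 + E)²
m(U) = 3 + 2*U² (m(U) = (U² + U²) + 3 = 2*U² + 3 = 3 + 2*U²)
y(a, t) = 1253 (y(a, t) = 3 + 2*((-4 - 1)²)² = 3 + 2*((-5)²)² = 3 + 2*25² = 3 + 2*625 = 3 + 1250 = 1253)
(y(A, 9) + 64)*93 = (1253 + 64)*93 = 1317*93 = 122481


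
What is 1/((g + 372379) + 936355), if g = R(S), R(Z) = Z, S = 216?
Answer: 1/1308950 ≈ 7.6397e-7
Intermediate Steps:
g = 216
1/((g + 372379) + 936355) = 1/((216 + 372379) + 936355) = 1/(372595 + 936355) = 1/1308950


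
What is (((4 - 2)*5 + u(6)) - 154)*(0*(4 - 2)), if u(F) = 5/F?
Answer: 0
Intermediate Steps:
(((4 - 2)*5 + u(6)) - 154)*(0*(4 - 2)) = (((4 - 2)*5 + 5/6) - 154)*(0*(4 - 2)) = ((2*5 + 5*(⅙)) - 154)*(0*2) = ((10 + ⅚) - 154)*0 = (65/6 - 154)*0 = -859/6*0 = 0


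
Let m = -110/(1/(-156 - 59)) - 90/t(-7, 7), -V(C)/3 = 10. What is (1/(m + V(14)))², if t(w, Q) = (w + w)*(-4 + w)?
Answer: 5929/3307651503025 ≈ 1.7925e-9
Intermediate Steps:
V(C) = -30 (V(C) = -3*10 = -30)
t(w, Q) = 2*w*(-4 + w) (t(w, Q) = (2*w)*(-4 + w) = 2*w*(-4 + w))
m = 1821005/77 (m = -110/(1/(-156 - 59)) - 90*(-1/(14*(-4 - 7))) = -110/(1/(-215)) - 90/(2*(-7)*(-11)) = -110/(-1/215) - 90/154 = -110*(-215) - 90*1/154 = 23650 - 45/77 = 1821005/77 ≈ 23649.)
(1/(m + V(14)))² = (1/(1821005/77 - 30))² = (1/(1818695/77))² = (77/1818695)² = 5929/3307651503025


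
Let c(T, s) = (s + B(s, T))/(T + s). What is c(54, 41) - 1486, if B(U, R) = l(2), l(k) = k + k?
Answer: -28225/19 ≈ -1485.5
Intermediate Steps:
l(k) = 2*k
B(U, R) = 4 (B(U, R) = 2*2 = 4)
c(T, s) = (4 + s)/(T + s) (c(T, s) = (s + 4)/(T + s) = (4 + s)/(T + s))
c(54, 41) - 1486 = (4 + 41)/(54 + 41) - 1486 = 45/95 - 1486 = (1/95)*45 - 1486 = 9/19 - 1486 = -28225/19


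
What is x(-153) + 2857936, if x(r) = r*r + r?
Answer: 2881192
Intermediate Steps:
x(r) = r + r² (x(r) = r² + r = r + r²)
x(-153) + 2857936 = -153*(1 - 153) + 2857936 = -153*(-152) + 2857936 = 23256 + 2857936 = 2881192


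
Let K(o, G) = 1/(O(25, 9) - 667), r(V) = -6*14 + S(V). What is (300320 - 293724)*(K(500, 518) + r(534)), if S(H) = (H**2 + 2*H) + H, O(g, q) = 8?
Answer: 1246104216340/659 ≈ 1.8909e+9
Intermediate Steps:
S(H) = H**2 + 3*H
r(V) = -84 + V*(3 + V) (r(V) = -6*14 + V*(3 + V) = -84 + V*(3 + V))
K(o, G) = -1/659 (K(o, G) = 1/(8 - 667) = 1/(-659) = -1/659)
(300320 - 293724)*(K(500, 518) + r(534)) = (300320 - 293724)*(-1/659 + (-84 + 534*(3 + 534))) = 6596*(-1/659 + (-84 + 534*537)) = 6596*(-1/659 + (-84 + 286758)) = 6596*(-1/659 + 286674) = 6596*(188918165/659) = 1246104216340/659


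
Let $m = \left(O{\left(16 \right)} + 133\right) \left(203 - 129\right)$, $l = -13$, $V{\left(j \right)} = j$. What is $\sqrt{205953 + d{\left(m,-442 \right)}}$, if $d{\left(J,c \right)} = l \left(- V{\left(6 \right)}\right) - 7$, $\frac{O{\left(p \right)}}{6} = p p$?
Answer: $2 \sqrt{51506} \approx 453.9$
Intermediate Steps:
$O{\left(p \right)} = 6 p^{2}$ ($O{\left(p \right)} = 6 p p = 6 p^{2}$)
$m = 123506$ ($m = \left(6 \cdot 16^{2} + 133\right) \left(203 - 129\right) = \left(6 \cdot 256 + 133\right) 74 = \left(1536 + 133\right) 74 = 1669 \cdot 74 = 123506$)
$d{\left(J,c \right)} = 71$ ($d{\left(J,c \right)} = - 13 \left(\left(-1\right) 6\right) - 7 = \left(-13\right) \left(-6\right) - 7 = 78 - 7 = 71$)
$\sqrt{205953 + d{\left(m,-442 \right)}} = \sqrt{205953 + 71} = \sqrt{206024} = 2 \sqrt{51506}$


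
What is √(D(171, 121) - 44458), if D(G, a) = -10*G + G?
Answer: I*√45997 ≈ 214.47*I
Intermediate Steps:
D(G, a) = -9*G
√(D(171, 121) - 44458) = √(-9*171 - 44458) = √(-1539 - 44458) = √(-45997) = I*√45997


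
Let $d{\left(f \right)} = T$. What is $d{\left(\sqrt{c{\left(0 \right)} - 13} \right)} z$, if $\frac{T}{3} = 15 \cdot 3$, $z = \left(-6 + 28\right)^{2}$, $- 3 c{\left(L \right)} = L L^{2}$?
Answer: $65340$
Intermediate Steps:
$c{\left(L \right)} = - \frac{L^{3}}{3}$ ($c{\left(L \right)} = - \frac{L L^{2}}{3} = - \frac{L^{3}}{3}$)
$z = 484$ ($z = 22^{2} = 484$)
$T = 135$ ($T = 3 \cdot 15 \cdot 3 = 3 \cdot 45 = 135$)
$d{\left(f \right)} = 135$
$d{\left(\sqrt{c{\left(0 \right)} - 13} \right)} z = 135 \cdot 484 = 65340$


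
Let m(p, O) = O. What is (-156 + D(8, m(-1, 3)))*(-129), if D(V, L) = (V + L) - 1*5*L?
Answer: 20640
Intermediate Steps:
D(V, L) = V - 4*L (D(V, L) = (L + V) - 5*L = V - 4*L)
(-156 + D(8, m(-1, 3)))*(-129) = (-156 + (8 - 4*3))*(-129) = (-156 + (8 - 12))*(-129) = (-156 - 4)*(-129) = -160*(-129) = 20640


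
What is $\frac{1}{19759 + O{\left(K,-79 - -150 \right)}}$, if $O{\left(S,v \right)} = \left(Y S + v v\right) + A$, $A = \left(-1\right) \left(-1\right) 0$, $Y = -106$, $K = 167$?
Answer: $\frac{1}{7098} \approx 0.00014088$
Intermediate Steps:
$A = 0$ ($A = 1 \cdot 0 = 0$)
$O{\left(S,v \right)} = v^{2} - 106 S$ ($O{\left(S,v \right)} = \left(- 106 S + v v\right) + 0 = \left(- 106 S + v^{2}\right) + 0 = \left(v^{2} - 106 S\right) + 0 = v^{2} - 106 S$)
$\frac{1}{19759 + O{\left(K,-79 - -150 \right)}} = \frac{1}{19759 + \left(\left(-79 - -150\right)^{2} - 17702\right)} = \frac{1}{19759 - \left(17702 - \left(-79 + 150\right)^{2}\right)} = \frac{1}{19759 - \left(17702 - 71^{2}\right)} = \frac{1}{19759 + \left(5041 - 17702\right)} = \frac{1}{19759 - 12661} = \frac{1}{7098}$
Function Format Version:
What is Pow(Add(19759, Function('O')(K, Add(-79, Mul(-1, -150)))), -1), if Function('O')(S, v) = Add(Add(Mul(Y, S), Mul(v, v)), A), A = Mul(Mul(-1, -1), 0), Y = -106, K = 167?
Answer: Rational(1, 7098) ≈ 0.00014088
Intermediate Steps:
A = 0 (A = Mul(1, 0) = 0)
Function('O')(S, v) = Add(Pow(v, 2), Mul(-106, S)) (Function('O')(S, v) = Add(Add(Mul(-106, S), Mul(v, v)), 0) = Add(Add(Mul(-106, S), Pow(v, 2)), 0) = Add(Add(Pow(v, 2), Mul(-106, S)), 0) = Add(Pow(v, 2), Mul(-106, S)))
Pow(Add(19759, Function('O')(K, Add(-79, Mul(-1, -150)))), -1) = Pow(Add(19759, Add(Pow(Add(-79, Mul(-1, -150)), 2), Mul(-106, 167))), -1) = Pow(Add(19759, Add(Pow(Add(-79, 150), 2), -17702)), -1) = Pow(Add(19759, Add(Pow(71, 2), -17702)), -1) = Pow(Add(19759, Add(5041, -17702)), -1) = Pow(Add(19759, -12661), -1) = Pow(7098, -1) = Rational(1, 7098)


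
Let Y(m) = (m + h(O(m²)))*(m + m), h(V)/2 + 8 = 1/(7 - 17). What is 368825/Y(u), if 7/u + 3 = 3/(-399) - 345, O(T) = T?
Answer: 790134249310625/1397892776 ≈ 5.6523e+5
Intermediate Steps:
u = -931/46285 (u = 7/(-3 + (3/(-399) - 345)) = 7/(-3 + (3*(-1/399) - 345)) = 7/(-3 + (-1/133 - 345)) = 7/(-3 - 45886/133) = 7/(-46285/133) = 7*(-133/46285) = -931/46285 ≈ -0.020115)
h(V) = -81/5 (h(V) = -16 + 2/(7 - 17) = -16 + 2/(-10) = -16 + 2*(-⅒) = -16 - ⅕ = -81/5)
Y(m) = 2*m*(-81/5 + m) (Y(m) = (m - 81/5)*(m + m) = (-81/5 + m)*(2*m) = 2*m*(-81/5 + m))
368825/Y(u) = 368825/(((⅖)*(-931/46285)*(-81 + 5*(-931/46285)))) = 368825/(((⅖)*(-931/46285)*(-81 - 931/9257))) = 368825/(((⅖)*(-931/46285)*(-750748/9257))) = 368825/(1397892776/2142301225) = 368825*(2142301225/1397892776) = 790134249310625/1397892776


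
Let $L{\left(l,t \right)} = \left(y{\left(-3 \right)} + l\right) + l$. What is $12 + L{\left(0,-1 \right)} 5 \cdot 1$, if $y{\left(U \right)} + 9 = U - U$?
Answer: $-33$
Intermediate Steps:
$y{\left(U \right)} = -9$ ($y{\left(U \right)} = -9 + \left(U - U\right) = -9 + 0 = -9$)
$L{\left(l,t \right)} = -9 + 2 l$ ($L{\left(l,t \right)} = \left(-9 + l\right) + l = -9 + 2 l$)
$12 + L{\left(0,-1 \right)} 5 \cdot 1 = 12 + \left(-9 + 2 \cdot 0\right) 5 \cdot 1 = 12 + \left(-9 + 0\right) 5 = 12 - 45 = -33$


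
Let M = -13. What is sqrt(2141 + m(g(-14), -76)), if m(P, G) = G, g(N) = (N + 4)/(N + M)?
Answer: sqrt(2065) ≈ 45.442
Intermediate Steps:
g(N) = (4 + N)/(-13 + N) (g(N) = (N + 4)/(N - 13) = (4 + N)/(-13 + N))
sqrt(2141 + m(g(-14), -76)) = sqrt(2141 - 76) = sqrt(2065)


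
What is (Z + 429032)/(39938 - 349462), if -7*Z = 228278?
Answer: -1387473/1083334 ≈ -1.2807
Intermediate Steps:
Z = -228278/7 (Z = -1/7*228278 = -228278/7 ≈ -32611.)
(Z + 429032)/(39938 - 349462) = (-228278/7 + 429032)/(39938 - 349462) = (2774946/7)/(-309524) = (2774946/7)*(-1/309524) = -1387473/1083334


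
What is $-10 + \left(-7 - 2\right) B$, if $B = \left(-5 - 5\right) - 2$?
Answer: $98$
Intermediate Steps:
$B = -12$ ($B = -10 - 2 = -12$)
$-10 + \left(-7 - 2\right) B = -10 + \left(-7 - 2\right) \left(-12\right) = -10 - -108 = -10 + 108 = 98$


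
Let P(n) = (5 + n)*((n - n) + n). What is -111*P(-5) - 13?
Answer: -13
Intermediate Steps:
P(n) = n*(5 + n) (P(n) = (5 + n)*(0 + n) = (5 + n)*n = n*(5 + n))
-111*P(-5) - 13 = -(-555)*(5 - 5) - 13 = -(-555)*0 - 13 = -111*0 - 13 = 0 - 13 = -13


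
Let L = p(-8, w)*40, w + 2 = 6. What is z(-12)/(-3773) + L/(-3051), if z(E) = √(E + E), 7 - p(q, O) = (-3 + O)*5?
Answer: -80/3051 - 2*I*√6/3773 ≈ -0.026221 - 0.0012984*I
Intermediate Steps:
w = 4 (w = -2 + 6 = 4)
p(q, O) = 22 - 5*O (p(q, O) = 7 - (-3 + O)*5 = 7 - (-15 + 5*O) = 7 + (15 - 5*O) = 22 - 5*O)
z(E) = √2*√E (z(E) = √(2*E) = √2*√E)
L = 80 (L = (22 - 5*4)*40 = (22 - 20)*40 = 2*40 = 80)
z(-12)/(-3773) + L/(-3051) = (√2*√(-12))/(-3773) + 80/(-3051) = (√2*(2*I*√3))*(-1/3773) + 80*(-1/3051) = (2*I*√6)*(-1/3773) - 80/3051 = -2*I*√6/3773 - 80/3051 = -80/3051 - 2*I*√6/3773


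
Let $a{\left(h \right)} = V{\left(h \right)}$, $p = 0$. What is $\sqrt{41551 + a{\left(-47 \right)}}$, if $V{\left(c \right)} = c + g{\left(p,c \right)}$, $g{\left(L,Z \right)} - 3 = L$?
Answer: $\sqrt{41507} \approx 203.73$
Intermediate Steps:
$g{\left(L,Z \right)} = 3 + L$
$V{\left(c \right)} = 3 + c$ ($V{\left(c \right)} = c + \left(3 + 0\right) = c + 3 = 3 + c$)
$a{\left(h \right)} = 3 + h$
$\sqrt{41551 + a{\left(-47 \right)}} = \sqrt{41551 + \left(3 - 47\right)} = \sqrt{41551 - 44} = \sqrt{41507}$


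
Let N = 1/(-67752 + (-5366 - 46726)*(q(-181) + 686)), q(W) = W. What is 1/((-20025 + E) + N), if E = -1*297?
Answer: -26374212/535976736265 ≈ -4.9208e-5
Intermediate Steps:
E = -297
N = -1/26374212 (N = 1/(-67752 + (-5366 - 46726)*(-181 + 686)) = 1/(-67752 - 52092*505) = 1/(-67752 - 26306460) = 1/(-26374212) = -1/26374212 ≈ -3.7916e-8)
1/((-20025 + E) + N) = 1/((-20025 - 297) - 1/26374212) = 1/(-20322 - 1/26374212) = 1/(-535976736265/26374212) = -26374212/535976736265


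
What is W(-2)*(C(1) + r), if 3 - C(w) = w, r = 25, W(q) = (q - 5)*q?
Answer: 378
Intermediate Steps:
W(q) = q*(-5 + q) (W(q) = (-5 + q)*q = q*(-5 + q))
C(w) = 3 - w
W(-2)*(C(1) + r) = (-2*(-5 - 2))*((3 - 1*1) + 25) = (-2*(-7))*((3 - 1) + 25) = 14*(2 + 25) = 14*27 = 378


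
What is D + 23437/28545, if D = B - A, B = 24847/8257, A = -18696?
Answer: 4407476408164/235696065 ≈ 18700.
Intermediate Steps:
B = 24847/8257 (B = 24847*(1/8257) = 24847/8257 ≈ 3.0092)
D = 154397719/8257 (D = 24847/8257 - 1*(-18696) = 24847/8257 + 18696 = 154397719/8257 ≈ 18699.)
D + 23437/28545 = 154397719/8257 + 23437/28545 = 4407476408164/235696065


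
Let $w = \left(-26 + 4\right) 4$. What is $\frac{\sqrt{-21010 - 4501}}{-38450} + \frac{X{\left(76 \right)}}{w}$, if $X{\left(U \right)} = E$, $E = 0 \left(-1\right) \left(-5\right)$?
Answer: $- \frac{i \sqrt{25511}}{38450} \approx - 0.004154 i$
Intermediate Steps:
$E = 0$ ($E = 0 \left(-5\right) = 0$)
$w = -88$ ($w = \left(-22\right) 4 = -88$)
$X{\left(U \right)} = 0$
$\frac{\sqrt{-21010 - 4501}}{-38450} + \frac{X{\left(76 \right)}}{w} = \frac{\sqrt{-21010 - 4501}}{-38450} + \frac{0}{-88} = \sqrt{-25511} \left(- \frac{1}{38450}\right) + 0 \left(- \frac{1}{88}\right) = i \sqrt{25511} \left(- \frac{1}{38450}\right) + 0 = - \frac{i \sqrt{25511}}{38450} + 0 = - \frac{i \sqrt{25511}}{38450}$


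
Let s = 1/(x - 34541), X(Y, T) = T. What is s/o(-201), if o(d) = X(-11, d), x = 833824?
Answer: -1/160655883 ≈ -6.2245e-9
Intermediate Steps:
o(d) = d
s = 1/799283 (s = 1/(833824 - 34541) = 1/799283 ≈ 1.2511e-6)
s/o(-201) = (1/799283)/(-201) = (1/799283)*(-1/201) = -1/160655883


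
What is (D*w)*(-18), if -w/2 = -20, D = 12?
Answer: -8640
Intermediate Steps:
w = 40 (w = -2*(-20) = 40)
(D*w)*(-18) = (12*40)*(-18) = 480*(-18) = -8640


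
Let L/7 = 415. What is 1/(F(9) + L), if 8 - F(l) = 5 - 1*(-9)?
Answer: 1/2899 ≈ 0.00034495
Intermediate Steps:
L = 2905 (L = 7*415 = 2905)
F(l) = -6 (F(l) = 8 - (5 - 1*(-9)) = 8 - (5 + 9) = 8 - 1*14 = 8 - 14 = -6)
1/(F(9) + L) = 1/(-6 + 2905) = 1/2899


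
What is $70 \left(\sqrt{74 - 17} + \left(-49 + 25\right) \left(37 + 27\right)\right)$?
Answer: $-107520 + 70 \sqrt{57} \approx -1.0699 \cdot 10^{5}$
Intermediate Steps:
$70 \left(\sqrt{74 - 17} + \left(-49 + 25\right) \left(37 + 27\right)\right) = 70 \left(\sqrt{57} - 1536\right) = 70 \left(-1536 + \sqrt{57}\right) = -107520 + 70 \sqrt{57}$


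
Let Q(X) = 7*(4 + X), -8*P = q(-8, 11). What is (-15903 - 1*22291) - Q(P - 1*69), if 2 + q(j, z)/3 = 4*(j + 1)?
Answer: -151271/4 ≈ -37818.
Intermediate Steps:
q(j, z) = 6 + 12*j (q(j, z) = -6 + 3*(4*(j + 1)) = -6 + 3*(4*(1 + j)) = -6 + 3*(4 + 4*j) = -6 + (12 + 12*j) = 6 + 12*j)
P = 45/4 (P = -(6 + 12*(-8))/8 = -(6 - 96)/8 = -⅛*(-90) = 45/4 ≈ 11.250)
Q(X) = 28 + 7*X
(-15903 - 1*22291) - Q(P - 1*69) = (-15903 - 1*22291) - (28 + 7*(45/4 - 1*69)) = (-15903 - 22291) - (28 + 7*(45/4 - 69)) = -38194 - (28 + 7*(-231/4)) = -38194 - (28 - 1617/4) = -38194 - 1*(-1505/4) = -38194 + 1505/4 = -151271/4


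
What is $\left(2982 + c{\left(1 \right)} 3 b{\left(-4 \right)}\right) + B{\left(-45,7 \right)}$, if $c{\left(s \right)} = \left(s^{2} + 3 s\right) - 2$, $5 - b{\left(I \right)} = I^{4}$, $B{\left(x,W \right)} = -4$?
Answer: $1472$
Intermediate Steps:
$b{\left(I \right)} = 5 - I^{4}$
$c{\left(s \right)} = -2 + s^{2} + 3 s$
$\left(2982 + c{\left(1 \right)} 3 b{\left(-4 \right)}\right) + B{\left(-45,7 \right)} = \left(2982 + \left(-2 + 1^{2} + 3 \cdot 1\right) 3 \left(5 - \left(-4\right)^{4}\right)\right) - 4 = \left(2982 + \left(-2 + 1 + 3\right) 3 \left(5 - 256\right)\right) - 4 = \left(2982 + 2 \cdot 3 \left(5 - 256\right)\right) - 4 = \left(2982 + 6 \left(-251\right)\right) - 4 = \left(2982 - 1506\right) - 4 = 1476 - 4 = 1472$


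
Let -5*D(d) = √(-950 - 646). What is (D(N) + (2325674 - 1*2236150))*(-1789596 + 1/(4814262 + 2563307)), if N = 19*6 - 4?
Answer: -1181973552336339452/7377569 + 26405735944246*I*√399/36887845 ≈ -1.6021e+11 + 1.4299e+7*I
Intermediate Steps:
N = 110 (N = 114 - 4 = 110)
D(d) = -2*I*√399/5 (D(d) = -√(-950 - 646)/5 = -2*I*√399/5)
(D(N) + (2325674 - 1*2236150))*(-1789596 + 1/(4814262 + 2563307)) = (-2*I*√399/5 + (2325674 - 1*2236150))*(-1789596 + 1/(4814262 + 2563307)) = (-2*I*√399/5 + (2325674 - 2236150))*(-1789596 + 1/7377569) = (-2*I*√399/5 + 89524)*(-1789596 + 1/7377569) = (89524 - 2*I*√399/5)*(-13202867972123/7377569) = -1181973552336339452/7377569 + 26405735944246*I*√399/36887845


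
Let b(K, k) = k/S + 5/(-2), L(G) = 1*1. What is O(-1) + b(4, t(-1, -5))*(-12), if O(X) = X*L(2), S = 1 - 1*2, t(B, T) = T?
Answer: -31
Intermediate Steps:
L(G) = 1
S = -1 (S = 1 - 2 = -1)
O(X) = X (O(X) = X*1 = X)
b(K, k) = -5/2 - k (b(K, k) = k/(-1) + 5/(-2) = k*(-1) + 5*(-1/2) = -k - 5/2 = -5/2 - k)
O(-1) + b(4, t(-1, -5))*(-12) = -1 + (-5/2 - 1*(-5))*(-12) = -1 + (-5/2 + 5)*(-12) = -1 + (5/2)*(-12) = -1 - 30 = -31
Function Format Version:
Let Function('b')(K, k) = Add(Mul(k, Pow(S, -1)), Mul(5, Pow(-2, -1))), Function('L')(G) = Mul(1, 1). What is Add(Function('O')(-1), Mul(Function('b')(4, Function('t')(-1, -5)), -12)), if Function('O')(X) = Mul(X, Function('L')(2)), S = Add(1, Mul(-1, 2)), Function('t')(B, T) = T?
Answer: -31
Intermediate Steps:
Function('L')(G) = 1
S = -1 (S = Add(1, -2) = -1)
Function('O')(X) = X (Function('O')(X) = Mul(X, 1) = X)
Function('b')(K, k) = Add(Rational(-5, 2), Mul(-1, k)) (Function('b')(K, k) = Add(Mul(k, Pow(-1, -1)), Mul(5, Pow(-2, -1))) = Add(Mul(k, -1), Mul(5, Rational(-1, 2))) = Add(Mul(-1, k), Rational(-5, 2)) = Add(Rational(-5, 2), Mul(-1, k)))
Add(Function('O')(-1), Mul(Function('b')(4, Function('t')(-1, -5)), -12)) = Add(-1, Mul(Add(Rational(-5, 2), Mul(-1, -5)), -12)) = Add(-1, Mul(Add(Rational(-5, 2), 5), -12)) = Add(-1, Mul(Rational(5, 2), -12)) = Add(-1, -30) = -31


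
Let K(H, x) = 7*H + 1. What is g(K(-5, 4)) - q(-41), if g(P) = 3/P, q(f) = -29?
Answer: 983/34 ≈ 28.912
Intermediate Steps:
K(H, x) = 1 + 7*H
g(K(-5, 4)) - q(-41) = 3/(1 + 7*(-5)) - 1*(-29) = 3/(1 - 35) + 29 = 3/(-34) + 29 = 3*(-1/34) + 29 = -3/34 + 29 = 983/34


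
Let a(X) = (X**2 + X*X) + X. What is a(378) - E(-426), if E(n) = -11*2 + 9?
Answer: 286159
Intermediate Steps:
a(X) = X + 2*X**2 (a(X) = (X**2 + X**2) + X = 2*X**2 + X = X + 2*X**2)
E(n) = -13 (E(n) = -22 + 9 = -13)
a(378) - E(-426) = 378*(1 + 2*378) - 1*(-13) = 378*(1 + 756) + 13 = 378*757 + 13 = 286146 + 13 = 286159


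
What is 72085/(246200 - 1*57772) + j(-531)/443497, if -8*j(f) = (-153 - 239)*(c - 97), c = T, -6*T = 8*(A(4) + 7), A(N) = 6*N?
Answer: 92076760355/250701758148 ≈ 0.36728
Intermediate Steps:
T = -124/3 (T = -4*(6*4 + 7)/3 = -4*(24 + 7)/3 = -4*31/3 = -⅙*248 = -124/3 ≈ -41.333)
c = -124/3 ≈ -41.333
j(f) = -20335/3 (j(f) = -(-153 - 239)*(-124/3 - 97)/8 = -(-49)*(-415)/3 = -⅛*162680/3 = -20335/3)
72085/(246200 - 1*57772) + j(-531)/443497 = 72085/(246200 - 1*57772) - 20335/3/443497 = 72085/(246200 - 57772) - 20335/3*1/443497 = 72085/188428 - 20335/1330491 = 92076760355/250701758148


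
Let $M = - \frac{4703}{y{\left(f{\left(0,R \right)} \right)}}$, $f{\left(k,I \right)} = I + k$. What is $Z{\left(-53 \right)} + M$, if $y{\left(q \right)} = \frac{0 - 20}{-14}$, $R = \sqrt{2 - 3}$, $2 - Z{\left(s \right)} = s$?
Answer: $- \frac{32371}{10} \approx -3237.1$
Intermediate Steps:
$Z{\left(s \right)} = 2 - s$
$R = i$ ($R = \sqrt{-1} = i \approx 1.0 i$)
$y{\left(q \right)} = \frac{10}{7}$ ($y{\left(q \right)} = \left(0 - 20\right) \left(- \frac{1}{14}\right) = \left(-20\right) \left(- \frac{1}{14}\right) = \frac{10}{7}$)
$M = - \frac{32921}{10}$ ($M = - \frac{4703}{\frac{10}{7}} = \left(-4703\right) \frac{7}{10} = - \frac{32921}{10} \approx -3292.1$)
$Z{\left(-53 \right)} + M = \left(2 - -53\right) - \frac{32921}{10} = \left(2 + 53\right) - \frac{32921}{10} = 55 - \frac{32921}{10} = - \frac{32371}{10}$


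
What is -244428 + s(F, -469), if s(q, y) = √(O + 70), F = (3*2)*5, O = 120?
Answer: -244428 + √190 ≈ -2.4441e+5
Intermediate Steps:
F = 30 (F = 6*5 = 30)
s(q, y) = √190 (s(q, y) = √(120 + 70) = √190)
-244428 + s(F, -469) = -244428 + √190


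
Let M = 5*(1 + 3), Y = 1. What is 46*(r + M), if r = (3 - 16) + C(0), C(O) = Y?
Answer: 368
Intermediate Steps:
C(O) = 1
M = 20 (M = 5*4 = 20)
r = -12 (r = (3 - 16) + 1 = -13 + 1 = -12)
46*(r + M) = 46*(-12 + 20) = 46*8 = 368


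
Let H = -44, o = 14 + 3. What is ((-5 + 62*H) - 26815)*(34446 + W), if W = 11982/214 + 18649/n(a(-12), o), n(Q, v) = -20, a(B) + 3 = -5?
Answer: -530673341179/535 ≈ -9.9191e+8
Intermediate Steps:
a(B) = -8 (a(B) = -3 - 5 = -8)
o = 17
W = -1875623/2140 (W = 11982/214 + 18649/(-20) = 11982*(1/214) + 18649*(-1/20) = 5991/107 - 18649/20 = -1875623/2140 ≈ -876.46)
((-5 + 62*H) - 26815)*(34446 + W) = ((-5 + 62*(-44)) - 26815)*(34446 - 1875623/2140) = ((-5 - 2728) - 26815)*(71838817/2140) = (-2733 - 26815)*(71838817/2140) = -29548*71838817/2140 = -530673341179/535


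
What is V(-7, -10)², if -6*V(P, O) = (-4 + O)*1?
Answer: 49/9 ≈ 5.4444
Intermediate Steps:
V(P, O) = ⅔ - O/6 (V(P, O) = -(-4 + O)/6 = ⅔ - O/6)
V(-7, -10)² = (⅔ - ⅙*(-10))² = (⅔ + 5/3)² = (7/3)² = 49/9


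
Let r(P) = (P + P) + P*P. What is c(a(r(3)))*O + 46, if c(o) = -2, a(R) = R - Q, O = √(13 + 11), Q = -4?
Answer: 46 - 4*√6 ≈ 36.202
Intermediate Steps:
O = 2*√6 (O = √24 = 2*√6 ≈ 4.8990)
r(P) = P² + 2*P (r(P) = 2*P + P² = P² + 2*P)
a(R) = 4 + R (a(R) = R - 1*(-4) = R + 4 = 4 + R)
c(a(r(3)))*O + 46 = -4*√6 + 46 = 46 - 4*√6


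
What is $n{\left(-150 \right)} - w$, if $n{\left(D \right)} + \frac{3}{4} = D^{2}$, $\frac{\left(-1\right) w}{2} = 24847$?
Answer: $\frac{288773}{4} \approx 72193.0$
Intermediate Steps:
$w = -49694$ ($w = \left(-2\right) 24847 = -49694$)
$n{\left(D \right)} = - \frac{3}{4} + D^{2}$
$n{\left(-150 \right)} - w = \left(- \frac{3}{4} + \left(-150\right)^{2}\right) - -49694 = \left(- \frac{3}{4} + 22500\right) + 49694 = \frac{89997}{4} + 49694 = \frac{288773}{4}$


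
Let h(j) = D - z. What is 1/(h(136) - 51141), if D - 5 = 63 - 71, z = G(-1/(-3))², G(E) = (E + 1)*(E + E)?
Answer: -81/4142728 ≈ -1.9552e-5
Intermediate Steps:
G(E) = 2*E*(1 + E) (G(E) = (1 + E)*(2*E) = 2*E*(1 + E))
z = 64/81 (z = (2*(-1/(-3))*(1 - 1/(-3)))² = (2*(-1*(-⅓))*(1 - 1*(-⅓)))² = (2*(⅓)*(1 + ⅓))² = (2*(⅓)*(4/3))² = (8/9)² = 64/81 ≈ 0.79012)
D = -3 (D = 5 + (63 - 71) = 5 - 8 = -3)
h(j) = -307/81 (h(j) = -3 - 1*64/81 = -3 - 64/81 = -307/81)
1/(h(136) - 51141) = 1/(-307/81 - 51141) = 1/(-4142728/81) = -81/4142728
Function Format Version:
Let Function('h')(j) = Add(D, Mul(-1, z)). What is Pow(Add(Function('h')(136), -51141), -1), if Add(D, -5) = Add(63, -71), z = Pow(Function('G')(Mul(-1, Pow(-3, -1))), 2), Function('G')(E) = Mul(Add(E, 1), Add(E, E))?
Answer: Rational(-81, 4142728) ≈ -1.9552e-5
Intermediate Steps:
Function('G')(E) = Mul(2, E, Add(1, E)) (Function('G')(E) = Mul(Add(1, E), Mul(2, E)) = Mul(2, E, Add(1, E)))
z = Rational(64, 81) (z = Pow(Mul(2, Mul(-1, Pow(-3, -1)), Add(1, Mul(-1, Pow(-3, -1)))), 2) = Pow(Mul(2, Mul(-1, Rational(-1, 3)), Add(1, Mul(-1, Rational(-1, 3)))), 2) = Pow(Mul(2, Rational(1, 3), Add(1, Rational(1, 3))), 2) = Pow(Mul(2, Rational(1, 3), Rational(4, 3)), 2) = Pow(Rational(8, 9), 2) = Rational(64, 81) ≈ 0.79012)
D = -3 (D = Add(5, Add(63, -71)) = Add(5, -8) = -3)
Function('h')(j) = Rational(-307, 81) (Function('h')(j) = Add(-3, Mul(-1, Rational(64, 81))) = Add(-3, Rational(-64, 81)) = Rational(-307, 81))
Pow(Add(Function('h')(136), -51141), -1) = Pow(Add(Rational(-307, 81), -51141), -1) = Pow(Rational(-4142728, 81), -1) = Rational(-81, 4142728)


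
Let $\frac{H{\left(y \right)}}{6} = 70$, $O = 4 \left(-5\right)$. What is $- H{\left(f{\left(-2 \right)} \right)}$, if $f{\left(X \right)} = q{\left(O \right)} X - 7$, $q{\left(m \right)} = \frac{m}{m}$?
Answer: $-420$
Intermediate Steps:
$O = -20$
$q{\left(m \right)} = 1$
$f{\left(X \right)} = -7 + X$ ($f{\left(X \right)} = 1 X - 7 = X - 7 = -7 + X$)
$H{\left(y \right)} = 420$ ($H{\left(y \right)} = 6 \cdot 70 = 420$)
$- H{\left(f{\left(-2 \right)} \right)} = \left(-1\right) 420 = -420$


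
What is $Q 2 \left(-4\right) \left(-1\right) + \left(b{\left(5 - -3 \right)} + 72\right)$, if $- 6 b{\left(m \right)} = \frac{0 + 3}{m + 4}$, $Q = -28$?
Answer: $- \frac{3649}{24} \approx -152.04$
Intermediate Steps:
$b{\left(m \right)} = - \frac{1}{2 \left(4 + m\right)}$ ($b{\left(m \right)} = - \frac{\left(0 + 3\right) \frac{1}{m + 4}}{6} = - \frac{3 \frac{1}{4 + m}}{6} = - \frac{1}{2 \left(4 + m\right)}$)
$Q 2 \left(-4\right) \left(-1\right) + \left(b{\left(5 - -3 \right)} + 72\right) = - 28 \cdot 2 \left(-4\right) \left(-1\right) + \left(- \frac{1}{8 + 2 \left(5 - -3\right)} + 72\right) = - 28 \left(\left(-8\right) \left(-1\right)\right) + \left(- \frac{1}{8 + 2 \left(5 + 3\right)} + 72\right) = \left(-28\right) 8 + \left(- \frac{1}{8 + 2 \cdot 8} + 72\right) = -224 + \left(- \frac{1}{8 + 16} + 72\right) = -224 + \left(- \frac{1}{24} + 72\right) = -224 + \frac{1727}{24} = - \frac{3649}{24}$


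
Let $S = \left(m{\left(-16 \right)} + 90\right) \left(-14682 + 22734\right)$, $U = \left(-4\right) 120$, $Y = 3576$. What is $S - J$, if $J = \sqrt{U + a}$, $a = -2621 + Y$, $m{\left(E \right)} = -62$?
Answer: $225456 - 5 \sqrt{19} \approx 2.2543 \cdot 10^{5}$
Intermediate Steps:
$U = -480$
$a = 955$ ($a = -2621 + 3576 = 955$)
$J = 5 \sqrt{19}$ ($J = \sqrt{-480 + 955} = \sqrt{475} = 5 \sqrt{19} \approx 21.794$)
$S = 225456$ ($S = \left(-62 + 90\right) \left(-14682 + 22734\right) = 28 \cdot 8052 = 225456$)
$S - J = 225456 - 5 \sqrt{19}$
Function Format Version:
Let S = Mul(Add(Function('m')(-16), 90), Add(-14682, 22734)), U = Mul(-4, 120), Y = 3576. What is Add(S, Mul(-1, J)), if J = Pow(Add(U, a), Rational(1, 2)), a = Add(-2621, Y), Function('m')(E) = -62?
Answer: Add(225456, Mul(-5, Pow(19, Rational(1, 2)))) ≈ 2.2543e+5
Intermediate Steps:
U = -480
a = 955 (a = Add(-2621, 3576) = 955)
J = Mul(5, Pow(19, Rational(1, 2))) (J = Pow(Add(-480, 955), Rational(1, 2)) = Pow(475, Rational(1, 2)) = Mul(5, Pow(19, Rational(1, 2))) ≈ 21.794)
S = 225456 (S = Mul(Add(-62, 90), Add(-14682, 22734)) = Mul(28, 8052) = 225456)
Add(S, Mul(-1, J)) = Add(225456, Mul(-1, Mul(5, Pow(19, Rational(1, 2))))) = Add(225456, Mul(-5, Pow(19, Rational(1, 2))))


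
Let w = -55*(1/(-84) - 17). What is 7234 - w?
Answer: 529061/84 ≈ 6298.3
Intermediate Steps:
w = 78595/84 (w = -55*(-1/84 - 17) = -55*(-1429/84) = 78595/84 ≈ 935.65)
7234 - w = 7234 - 1*78595/84 = 7234 - 78595/84 = 529061/84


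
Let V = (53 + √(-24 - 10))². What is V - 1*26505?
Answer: -23730 + 106*I*√34 ≈ -23730.0 + 618.08*I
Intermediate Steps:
V = (53 + I*√34)² (V = (53 + √(-34))² = (53 + I*√34)² ≈ 2775.0 + 618.08*I)
V - 1*26505 = (53 + I*√34)² - 1*26505 = (53 + I*√34)² - 26505 = -26505 + (53 + I*√34)²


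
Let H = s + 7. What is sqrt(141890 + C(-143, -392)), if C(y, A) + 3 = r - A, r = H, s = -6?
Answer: 2*sqrt(35570) ≈ 377.20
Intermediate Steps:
H = 1 (H = -6 + 7 = 1)
r = 1
C(y, A) = -2 - A (C(y, A) = -3 + (1 - A) = -2 - A)
sqrt(141890 + C(-143, -392)) = sqrt(141890 + (-2 - 1*(-392))) = sqrt(141890 + (-2 + 392)) = sqrt(141890 + 390) = sqrt(142280) = 2*sqrt(35570)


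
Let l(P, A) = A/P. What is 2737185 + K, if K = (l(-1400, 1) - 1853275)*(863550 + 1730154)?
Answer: -841197707921838/175 ≈ -4.8068e+12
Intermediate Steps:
K = -841198186929213/175 (K = (1/(-1400) - 1853275)*(863550 + 1730154) = (1*(-1/1400) - 1853275)*2593704 = (-1/1400 - 1853275)*2593704 = -2594585001/1400*2593704 = -841198186929213/175 ≈ -4.8068e+12)
2737185 + K = 2737185 - 841198186929213/175 = -841197707921838/175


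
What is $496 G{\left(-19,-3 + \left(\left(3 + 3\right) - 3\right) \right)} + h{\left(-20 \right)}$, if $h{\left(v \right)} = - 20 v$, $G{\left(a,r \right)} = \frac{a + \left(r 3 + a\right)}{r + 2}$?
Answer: $-9024$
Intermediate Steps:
$G{\left(a,r \right)} = \frac{2 a + 3 r}{2 + r}$ ($G{\left(a,r \right)} = \frac{a + \left(3 r + a\right)}{2 + r} = \frac{a + \left(a + 3 r\right)}{2 + r} = \frac{2 a + 3 r}{2 + r}$)
$496 G{\left(-19,-3 + \left(\left(3 + 3\right) - 3\right) \right)} + h{\left(-20 \right)} = 496 \frac{2 \left(-19\right) + 3 \left(-3 + \left(\left(3 + 3\right) - 3\right)\right)}{2 + \left(-3 + \left(\left(3 + 3\right) - 3\right)\right)} - -400 = 496 \frac{-38 + 3 \left(-3 + \left(6 - 3\right)\right)}{2 + \left(-3 + \left(6 - 3\right)\right)} + 400 = 496 \frac{-38 + 3 \left(-3 + 3\right)}{2 + \left(-3 + 3\right)} + 400 = 496 \frac{-38 + 3 \cdot 0}{2 + 0} + 400 = 496 \frac{-38 + 0}{2} + 400 = 496 \cdot \frac{1}{2} \left(-38\right) + 400 = 496 \left(-19\right) + 400 = -9424 + 400 = -9024$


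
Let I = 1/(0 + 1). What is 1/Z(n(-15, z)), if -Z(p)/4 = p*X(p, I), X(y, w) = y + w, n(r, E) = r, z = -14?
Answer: -1/840 ≈ -0.0011905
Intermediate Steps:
I = 1 (I = 1/1 = 1)
X(y, w) = w + y
Z(p) = -4*p*(1 + p)
1/Z(n(-15, z)) = 1/(-4*(-15)*(1 - 15)) = 1/(-4*(-15)*(-14)) = 1/(-840) = -1/840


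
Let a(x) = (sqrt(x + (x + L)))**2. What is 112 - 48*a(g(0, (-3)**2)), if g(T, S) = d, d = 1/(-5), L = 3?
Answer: -64/5 ≈ -12.800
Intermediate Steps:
d = -1/5 ≈ -0.20000
g(T, S) = -1/5
a(x) = 3 + 2*x (a(x) = (sqrt(x + (x + 3)))**2 = (sqrt(x + (3 + x)))**2 = (sqrt(3 + 2*x))**2 = 3 + 2*x)
112 - 48*a(g(0, (-3)**2)) = 112 - 48*(3 + 2*(-1/5)) = 112 - 48*(3 - 2/5) = 112 - 48*13/5 = 112 - 624/5 = -64/5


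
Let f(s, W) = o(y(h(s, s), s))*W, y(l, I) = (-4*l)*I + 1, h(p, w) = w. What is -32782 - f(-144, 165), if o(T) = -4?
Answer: -32122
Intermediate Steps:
y(l, I) = 1 - 4*I*l (y(l, I) = -4*I*l + 1 = 1 - 4*I*l)
f(s, W) = -4*W
-32782 - f(-144, 165) = -32782 - (-4)*165 = -32782 - 1*(-660) = -32782 + 660 = -32122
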